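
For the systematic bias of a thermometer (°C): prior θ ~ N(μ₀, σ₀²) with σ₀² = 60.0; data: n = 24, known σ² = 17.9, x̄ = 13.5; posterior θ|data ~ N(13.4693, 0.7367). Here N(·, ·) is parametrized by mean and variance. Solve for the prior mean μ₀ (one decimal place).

The posterior mean is a precision-weighted average: μ_n = (τ₀μ₀ + τ_data·x̄)/(τ₀+τ_data), with τ₀=1/σ₀² and τ_data=n/σ².
Here τ₀ = 1/60.0 = 0.016667 and τ_data = 24/17.9 = 1.340782, so τ_n = 1.357449.
Rearranging for μ₀: μ₀ = (μ_n·τ_n − τ_data·x̄)/τ₀ = (13.4693·1.357449 − 1.340782·13.5) / 0.016667 = 0.183331/0.016667 ≈ 11.0.

μ₀ = 11.0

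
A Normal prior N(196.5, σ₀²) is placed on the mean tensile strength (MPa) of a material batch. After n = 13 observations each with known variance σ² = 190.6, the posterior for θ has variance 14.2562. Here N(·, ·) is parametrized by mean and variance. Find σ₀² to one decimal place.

σ₀² = 515.7

Posterior precision equals prior precision plus data precision: 1/σ_n² = 1/σ₀² + n/σ².
So 1/σ₀² = 1/14.2562 − 13/190.6 = 0.070145 − 0.068206 = 0.001939.
Hence σ₀² = 1/0.001939 ≈ 515.7.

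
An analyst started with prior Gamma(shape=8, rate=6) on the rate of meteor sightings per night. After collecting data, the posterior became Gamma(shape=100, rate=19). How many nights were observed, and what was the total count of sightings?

n = 13 nights with total 92 sightings

A Gamma(α, β) prior (rate parametrization) on a Poisson rate with n observations summing to S gives posterior Gamma(α+S, β+n).
Matching: Σxᵢ = 100 − 8 = 92 and n = 19 − 6 = 13.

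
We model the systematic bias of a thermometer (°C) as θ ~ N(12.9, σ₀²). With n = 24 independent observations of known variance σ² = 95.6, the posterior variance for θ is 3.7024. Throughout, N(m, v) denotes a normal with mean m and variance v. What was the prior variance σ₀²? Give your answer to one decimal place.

For the Normal–Normal model with known σ², precisions add: τ_n = τ₀ + n/σ².
So 1/σ₀² = 1/3.7024 − 24/95.6 = 0.270095 − 0.251046 = 0.019049.
Hence σ₀² = 1/0.019049 ≈ 52.5.

σ₀² = 52.5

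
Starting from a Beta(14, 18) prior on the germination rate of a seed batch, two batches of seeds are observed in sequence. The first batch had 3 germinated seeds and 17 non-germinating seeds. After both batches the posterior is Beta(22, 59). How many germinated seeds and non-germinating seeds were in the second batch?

5 germinated seeds and 24 non-germinating seeds

Sequential conjugate updates are equivalent to a single update on the pooled data, so total successes = posterior α − prior α and total failures = posterior β − prior β.
Total across both batches: 22−14=8 germinated seeds, 59−18=41 non-germinating seeds.
Subtract the first batch: 8−3=5 germinated seeds and 41−17=24 non-germinating seeds.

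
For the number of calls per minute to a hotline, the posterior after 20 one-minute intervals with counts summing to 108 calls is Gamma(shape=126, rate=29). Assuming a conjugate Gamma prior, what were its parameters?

Gamma(shape=18, rate=9)

Gamma–Poisson conjugacy: posterior shape = α + Σxᵢ, posterior rate = β + n.
So α = 126 − 108 = 18 and β = 29 − 20 = 9.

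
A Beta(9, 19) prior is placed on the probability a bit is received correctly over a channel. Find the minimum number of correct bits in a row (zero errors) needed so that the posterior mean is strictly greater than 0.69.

After k correct bits and 0 errors the posterior is Beta(9+k, 19), with mean (9+k)/(9+19+k).
Set (9+k)/(28+k) > 0.69 and solve: k > (0.69·28 − 9)/(1 − 0.69) = 33.290.
The smallest integer exceeding 33.290 is 34, and checking k=34: (43)/(62) = 0.6935 > 0.69.

k = 34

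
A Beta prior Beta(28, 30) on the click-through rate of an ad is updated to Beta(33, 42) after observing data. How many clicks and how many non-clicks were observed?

5 clicks and 12 non-clicks

A Beta(a, b) prior with s successes and f failures in binomial data gives a Beta(a+s, b+f) posterior.
So s = 33 − 28 = 5 and f = 42 − 30 = 12.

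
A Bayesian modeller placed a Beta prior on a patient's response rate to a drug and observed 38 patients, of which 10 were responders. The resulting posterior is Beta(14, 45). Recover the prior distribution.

Beta(4, 17)

A Beta(α, β) prior with s successes and f failures in binomial data gives a Beta(α+s, β+f) posterior.
Subtract the data counts: 14−10=4, 45−28=17.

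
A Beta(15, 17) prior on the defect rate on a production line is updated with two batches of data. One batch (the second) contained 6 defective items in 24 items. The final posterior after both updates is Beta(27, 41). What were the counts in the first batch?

6 defective items and 6 good items

Because Beta–binomial updating is additive in the counts, the combined data contributed (α_post−α_prior, β_post−β_prior) successes and failures.
Total across both batches: 27−15=12 defective items, 41−17=24 good items.
Subtract the second batch: 12−6=6 defective items and 24−18=6 good items.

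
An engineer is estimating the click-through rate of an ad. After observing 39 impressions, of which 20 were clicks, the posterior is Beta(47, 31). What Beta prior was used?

A Beta(a, b) prior with s successes and f failures in binomial data gives a Beta(a+s, b+f) posterior.
Subtract the data counts: 47−20=27, 31−19=12.

Beta(27, 12)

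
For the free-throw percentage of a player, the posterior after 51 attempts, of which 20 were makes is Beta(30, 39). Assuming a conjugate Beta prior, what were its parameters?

Beta(10, 8)

Beta is conjugate to the binomial likelihood: posterior = Beta(α+s, β+f).
So α = 30 − 20 = 10 and β = 39 − 31 = 8.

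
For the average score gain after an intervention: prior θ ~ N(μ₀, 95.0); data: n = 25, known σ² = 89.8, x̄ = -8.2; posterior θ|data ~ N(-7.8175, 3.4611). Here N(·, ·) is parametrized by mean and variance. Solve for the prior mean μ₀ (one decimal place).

μ₀ = 2.3

With known observation variance, the Normal–Normal posterior has precision τ_n = τ₀ + n/σ² and mean μ_n = (τ₀μ₀ + (n/σ²)x̄)/τ_n.
Here τ₀ = 1/95.0 = 0.010526 and τ_data = 25/89.8 = 0.278396, so τ_n = 0.288922.
Rearranging for μ₀: μ₀ = (μ_n·τ_n − τ_data·x̄)/τ₀ = (-7.8175·0.288922 − 0.278396·-8.2) / 0.010526 = 0.024199/0.010526 ≈ 2.3.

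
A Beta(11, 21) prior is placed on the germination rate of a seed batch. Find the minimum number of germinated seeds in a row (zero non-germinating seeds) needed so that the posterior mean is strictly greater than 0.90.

After k germinated seeds and 0 non-germinating seeds the posterior is Beta(11+k, 21), with mean (11+k)/(11+21+k).
Set (11+k)/(32+k) > 0.90 and solve: k > (0.90·32 − 11)/(1 − 0.90) = 178.000.
The smallest integer exceeding 178.000 is 179.

k = 179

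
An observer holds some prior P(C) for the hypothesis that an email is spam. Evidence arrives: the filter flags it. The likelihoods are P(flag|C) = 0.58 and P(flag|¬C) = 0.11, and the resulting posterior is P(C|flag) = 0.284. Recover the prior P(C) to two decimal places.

In odds form, posterior odds = prior odds × likelihood ratio, so prior odds = posterior odds ÷ LR.
Posterior odds = 0.284/(1−0.284) = 0.3966. LR = 0.58/0.11 = 5.2727.
Prior odds = 0.3966/5.2727 = 0.0752, so P(C) = 0.0752/(1+0.0752) ≈ 0.07.

P(C) = 0.07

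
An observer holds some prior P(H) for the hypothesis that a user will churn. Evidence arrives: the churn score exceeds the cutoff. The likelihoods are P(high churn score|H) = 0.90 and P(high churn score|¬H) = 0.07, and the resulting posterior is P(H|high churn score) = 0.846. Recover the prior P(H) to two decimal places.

P(H) = 0.30

Bayes' rule in odds form gives O(H|E) = O(H)·[P(E|H)/P(E|¬H)], hence O(H) = O(H|E)/LR.
Posterior odds = 0.846/(1−0.846) = 5.4935. LR = 0.90/0.07 = 12.8571.
Prior odds = 5.4935/12.8571 = 0.4273, so P(H) = 0.4273/(1+0.4273) ≈ 0.30.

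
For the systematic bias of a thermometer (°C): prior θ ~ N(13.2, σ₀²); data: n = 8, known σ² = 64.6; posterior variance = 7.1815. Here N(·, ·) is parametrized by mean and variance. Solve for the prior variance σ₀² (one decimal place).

σ₀² = 64.9

Posterior precision equals prior precision plus data precision: 1/σ_n² = 1/σ₀² + n/σ².
So 1/σ₀² = 1/7.1815 − 8/64.6 = 0.139247 − 0.123839 = 0.015408.
Hence σ₀² = 1/0.015408 ≈ 64.9.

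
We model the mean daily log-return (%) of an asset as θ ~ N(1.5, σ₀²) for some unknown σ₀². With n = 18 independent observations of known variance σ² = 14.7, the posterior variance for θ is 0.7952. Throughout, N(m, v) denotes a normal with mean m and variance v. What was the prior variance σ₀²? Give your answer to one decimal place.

σ₀² = 30.3

Posterior precision equals prior precision plus data precision: 1/σ_n² = 1/σ₀² + n/σ².
So 1/σ₀² = 1/0.7952 − 18/14.7 = 1.257545 − 1.224490 = 0.033055.
Hence σ₀² = 1/0.033055 ≈ 30.3.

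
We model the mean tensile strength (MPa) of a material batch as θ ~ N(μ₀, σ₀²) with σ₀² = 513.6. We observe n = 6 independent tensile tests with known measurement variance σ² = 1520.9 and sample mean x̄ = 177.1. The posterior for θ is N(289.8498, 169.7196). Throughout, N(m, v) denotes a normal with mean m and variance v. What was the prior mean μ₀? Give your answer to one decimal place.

With known observation variance, the Normal–Normal posterior has precision τ_n = τ₀ + n/σ² and mean μ_n = (τ₀μ₀ + (n/σ²)x̄)/τ_n.
Here τ₀ = 1/513.6 = 0.001947 and τ_data = 6/1520.9 = 0.003945, so τ_n = 0.005892.
Rearranging for μ₀: μ₀ = (μ_n·τ_n − τ_data·x̄)/τ₀ = (289.8498·0.005892 − 0.003945·177.1) / 0.001947 = 1.009136/0.001947 ≈ 518.3.

μ₀ = 518.3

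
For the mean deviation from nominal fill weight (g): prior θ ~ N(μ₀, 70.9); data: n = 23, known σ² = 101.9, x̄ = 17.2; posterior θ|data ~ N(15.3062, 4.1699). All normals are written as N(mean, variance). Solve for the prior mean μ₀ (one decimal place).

The posterior mean is a precision-weighted average: μ_n = (τ₀μ₀ + τ_data·x̄)/(τ₀+τ_data), with τ₀=1/σ₀² and τ_data=n/σ².
Here τ₀ = 1/70.9 = 0.014104 and τ_data = 23/101.9 = 0.225711, so τ_n = 0.239815.
Rearranging for μ₀: μ₀ = (μ_n·τ_n − τ_data·x̄)/τ₀ = (15.3062·0.239815 − 0.225711·17.2) / 0.014104 = -0.211573/0.014104 ≈ -15.0.

μ₀ = -15.0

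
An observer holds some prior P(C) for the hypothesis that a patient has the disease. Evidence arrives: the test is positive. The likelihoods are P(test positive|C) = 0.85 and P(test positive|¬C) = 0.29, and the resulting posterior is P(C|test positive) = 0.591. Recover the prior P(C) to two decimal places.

Bayes' rule in odds form gives O(C|E) = O(C)·[P(E|C)/P(E|¬C)], hence O(C) = O(C|E)/LR.
Posterior odds = 0.591/(1−0.591) = 1.4450. LR = 0.85/0.29 = 2.9310.
Prior odds = 1.4450/2.9310 = 0.4930, so P(C) = 0.4930/(1+0.4930) ≈ 0.33.

P(C) = 0.33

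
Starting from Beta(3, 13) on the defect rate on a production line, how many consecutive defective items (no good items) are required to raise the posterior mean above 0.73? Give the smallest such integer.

k = 33

After k defective items and 0 good items the posterior is Beta(3+k, 13), with mean (3+k)/(3+13+k).
Set (3+k)/(16+k) > 0.73 and solve: k > (0.73·16 − 3)/(1 − 0.73) = 32.148.
The smallest integer exceeding 32.148 is 33.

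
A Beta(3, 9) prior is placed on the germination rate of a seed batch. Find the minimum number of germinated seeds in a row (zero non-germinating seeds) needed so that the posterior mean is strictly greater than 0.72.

After k germinated seeds and 0 non-germinating seeds the posterior is Beta(3+k, 9), with mean (3+k)/(3+9+k).
Set (3+k)/(12+k) > 0.72 and solve: k > (0.72·12 − 3)/(1 − 0.72) = 20.143.
The smallest integer exceeding 20.143 is 21.

k = 21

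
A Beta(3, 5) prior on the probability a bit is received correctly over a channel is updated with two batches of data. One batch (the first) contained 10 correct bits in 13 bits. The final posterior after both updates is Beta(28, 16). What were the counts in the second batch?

15 correct bits and 8 errors

Because Beta–binomial updating is additive in the counts, the combined data contributed (α_post−α_prior, β_post−β_prior) successes and failures.
Total across both batches: 28−3=25 correct bits, 16−5=11 errors.
Subtract the first batch: 25−10=15 correct bits and 11−3=8 errors.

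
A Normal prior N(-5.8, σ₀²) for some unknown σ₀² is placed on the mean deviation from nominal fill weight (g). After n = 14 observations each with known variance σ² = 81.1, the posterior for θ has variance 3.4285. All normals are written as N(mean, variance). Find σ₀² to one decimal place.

σ₀² = 8.4

For the Normal–Normal model with known σ², precisions add: τ_n = τ₀ + n/σ².
So 1/σ₀² = 1/3.4285 − 14/81.1 = 0.291673 − 0.172626 = 0.119047.
Hence σ₀² = 1/0.119047 ≈ 8.4.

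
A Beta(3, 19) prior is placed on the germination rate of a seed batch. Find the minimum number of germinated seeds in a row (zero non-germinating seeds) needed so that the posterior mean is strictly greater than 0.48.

After k germinated seeds and 0 non-germinating seeds the posterior is Beta(3+k, 19), with mean (3+k)/(3+19+k).
Set (3+k)/(22+k) > 0.48 and solve: k > (0.48·22 − 3)/(1 − 0.48) = 14.538.
The smallest integer exceeding 14.538 is 15, and checking k=15: (18)/(37) = 0.4865 > 0.48.

k = 15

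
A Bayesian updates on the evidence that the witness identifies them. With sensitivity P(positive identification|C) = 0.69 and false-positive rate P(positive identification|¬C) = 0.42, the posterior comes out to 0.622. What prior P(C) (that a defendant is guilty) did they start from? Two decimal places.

P(C) = 0.50

Bayes' rule in odds form gives O(C|E) = O(C)·[P(E|C)/P(E|¬C)], hence O(C) = O(C|E)/LR.
Posterior odds = 0.622/(1−0.622) = 1.6455. LR = 0.69/0.42 = 1.6429.
Prior odds = 1.6455/1.6429 = 1.0016, so P(C) = 1.0016/(1+1.0016) ≈ 0.50.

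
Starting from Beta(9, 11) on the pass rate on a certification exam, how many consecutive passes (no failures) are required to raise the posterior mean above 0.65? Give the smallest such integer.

After k passes and 0 failures the posterior is Beta(9+k, 11), with mean (9+k)/(9+11+k).
Set (9+k)/(20+k) > 0.65 and solve: k > (0.65·20 − 9)/(1 − 0.65) = 11.429.
The smallest integer exceeding 11.429 is 12, and checking k=12: (21)/(32) = 0.6562 > 0.65.

k = 12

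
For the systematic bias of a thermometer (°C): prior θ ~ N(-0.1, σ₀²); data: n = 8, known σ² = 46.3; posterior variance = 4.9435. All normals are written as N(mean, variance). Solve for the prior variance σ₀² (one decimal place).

σ₀² = 33.9

Posterior precision equals prior precision plus data precision: 1/σ_n² = 1/σ₀² + n/σ².
So 1/σ₀² = 1/4.9435 − 8/46.3 = 0.202286 − 0.172786 = 0.029500.
Hence σ₀² = 1/0.029500 ≈ 33.9.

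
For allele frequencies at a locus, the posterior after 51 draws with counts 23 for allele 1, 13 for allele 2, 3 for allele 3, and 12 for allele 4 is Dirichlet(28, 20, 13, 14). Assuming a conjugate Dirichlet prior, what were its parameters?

For a Dirichlet(α) prior with multinomial counts c, the posterior is Dirichlet(α + c) componentwise.
Subtract each count from the matching posterior parameter: 28−23=5, 20−13=7, 13−3=10, 14−12=2.

Dirichlet(5, 7, 10, 2)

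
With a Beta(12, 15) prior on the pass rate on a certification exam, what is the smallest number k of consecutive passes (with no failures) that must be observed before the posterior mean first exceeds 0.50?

k = 4

After k passes and 0 failures the posterior is Beta(12+k, 15), with mean (12+k)/(12+15+k).
Set (12+k)/(27+k) > 0.50 and solve: k > (0.50·27 − 12)/(1 − 0.50) = 3.000.
The smallest integer exceeding 3.000 is 4, and checking k=4: (16)/(31) = 0.5161 > 0.50.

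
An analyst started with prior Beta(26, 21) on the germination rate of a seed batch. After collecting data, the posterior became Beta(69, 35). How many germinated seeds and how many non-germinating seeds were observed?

43 germinated seeds and 14 non-germinating seeds

Under Beta–binomial conjugacy the posterior parameters are (α+s, β+f).
So s = 69 − 26 = 43 and f = 35 − 21 = 14.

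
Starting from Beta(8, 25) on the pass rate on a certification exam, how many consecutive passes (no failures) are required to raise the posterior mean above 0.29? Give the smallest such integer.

k = 3

After k passes and 0 failures the posterior is Beta(8+k, 25), with mean (8+k)/(8+25+k).
Set (8+k)/(33+k) > 0.29 and solve: k > (0.29·33 − 8)/(1 − 0.29) = 2.211.
The smallest integer exceeding 2.211 is 3, and checking k=3: (11)/(36) = 0.3056 > 0.29.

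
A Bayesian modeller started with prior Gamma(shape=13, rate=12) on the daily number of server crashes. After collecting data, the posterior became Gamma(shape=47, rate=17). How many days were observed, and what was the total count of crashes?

Gamma–Poisson conjugacy: posterior shape = α + Σxᵢ, posterior rate = β + n.
Matching: Σxᵢ = 47 − 13 = 34 and n = 17 − 12 = 5.

n = 5 days with total 34 crashes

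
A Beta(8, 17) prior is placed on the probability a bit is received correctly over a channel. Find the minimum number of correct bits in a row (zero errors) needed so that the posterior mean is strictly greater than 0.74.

After k correct bits and 0 errors the posterior is Beta(8+k, 17), with mean (8+k)/(8+17+k).
Set (8+k)/(25+k) > 0.74 and solve: k > (0.74·25 − 8)/(1 − 0.74) = 40.385.
The smallest integer exceeding 40.385 is 41, and checking k=41: (49)/(66) = 0.7424 > 0.74.

k = 41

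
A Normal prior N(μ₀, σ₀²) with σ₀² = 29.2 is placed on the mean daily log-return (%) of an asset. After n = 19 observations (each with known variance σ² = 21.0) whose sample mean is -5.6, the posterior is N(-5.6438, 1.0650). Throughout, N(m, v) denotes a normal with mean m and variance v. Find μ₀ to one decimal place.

μ₀ = -6.8

The posterior mean is a precision-weighted average: μ_n = (τ₀μ₀ + τ_data·x̄)/(τ₀+τ_data), with τ₀=1/σ₀² and τ_data=n/σ².
Here τ₀ = 1/29.2 = 0.034247 and τ_data = 19/21.0 = 0.904762, so τ_n = 0.939009.
Rearranging for μ₀: μ₀ = (μ_n·τ_n − τ_data·x̄)/τ₀ = (-5.6438·0.939009 − 0.904762·-5.6) / 0.034247 = -0.232912/0.034247 ≈ -6.8.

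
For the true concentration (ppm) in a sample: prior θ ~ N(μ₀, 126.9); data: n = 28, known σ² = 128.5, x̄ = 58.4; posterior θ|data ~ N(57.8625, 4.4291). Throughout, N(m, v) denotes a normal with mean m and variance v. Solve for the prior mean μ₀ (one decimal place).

μ₀ = 43.0

The posterior mean is a precision-weighted average: μ_n = (τ₀μ₀ + τ_data·x̄)/(τ₀+τ_data), with τ₀=1/σ₀² and τ_data=n/σ².
Here τ₀ = 1/126.9 = 0.007880 and τ_data = 28/128.5 = 0.217899, so τ_n = 0.225779.
Rearranging for μ₀: μ₀ = (μ_n·τ_n − τ_data·x̄)/τ₀ = (57.8625·0.225779 − 0.217899·58.4) / 0.007880 = 0.338836/0.007880 ≈ 43.0.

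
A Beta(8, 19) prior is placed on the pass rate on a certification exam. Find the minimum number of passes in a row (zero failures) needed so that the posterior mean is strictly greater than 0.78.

k = 60

After k passes and 0 failures the posterior is Beta(8+k, 19), with mean (8+k)/(8+19+k).
Set (8+k)/(27+k) > 0.78 and solve: k > (0.78·27 − 8)/(1 − 0.78) = 59.364.
The smallest integer exceeding 59.364 is 60.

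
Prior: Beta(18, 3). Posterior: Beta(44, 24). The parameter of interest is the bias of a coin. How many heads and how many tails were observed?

26 heads and 21 tails

Under Beta–binomial conjugacy the posterior parameters are (α+s, β+f).
Match parameters: s=44−18=26, f=24−3=21.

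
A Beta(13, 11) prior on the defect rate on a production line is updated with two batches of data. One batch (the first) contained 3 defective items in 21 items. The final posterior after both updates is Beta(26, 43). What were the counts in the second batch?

Because Beta–binomial updating is additive in the counts, the combined data contributed (α_post−α_prior, β_post−β_prior) successes and failures.
Total across both batches: 26−13=13 defective items, 43−11=32 good items.
Subtract the first batch: 13−3=10 defective items and 32−18=14 good items.

10 defective items and 14 good items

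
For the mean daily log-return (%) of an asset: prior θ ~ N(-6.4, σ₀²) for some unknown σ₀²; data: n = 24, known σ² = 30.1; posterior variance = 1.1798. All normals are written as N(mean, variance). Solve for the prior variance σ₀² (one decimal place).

σ₀² = 19.9

Posterior precision equals prior precision plus data precision: 1/σ_n² = 1/σ₀² + n/σ².
So 1/σ₀² = 1/1.1798 − 24/30.1 = 0.847601 − 0.797342 = 0.050259.
Hence σ₀² = 1/0.050259 ≈ 19.9.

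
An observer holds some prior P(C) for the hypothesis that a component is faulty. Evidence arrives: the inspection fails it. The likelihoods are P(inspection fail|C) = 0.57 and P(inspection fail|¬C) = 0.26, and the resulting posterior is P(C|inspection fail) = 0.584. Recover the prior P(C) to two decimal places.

P(C) = 0.39

In odds form, posterior odds = prior odds × likelihood ratio, so prior odds = posterior odds ÷ LR.
Posterior odds = 0.584/(1−0.584) = 1.4038. LR = 0.57/0.26 = 2.1923.
Prior odds = 1.4038/2.1923 = 0.6403, so P(C) = 0.6403/(1+0.6403) ≈ 0.39.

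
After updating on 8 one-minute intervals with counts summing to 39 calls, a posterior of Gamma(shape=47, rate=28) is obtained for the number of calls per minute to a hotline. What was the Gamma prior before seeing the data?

Gamma–Poisson conjugacy: posterior shape = α + Σxᵢ, posterior rate = β + n.
So α = 47 − 39 = 8 and β = 28 − 8 = 20.

Gamma(shape=8, rate=20)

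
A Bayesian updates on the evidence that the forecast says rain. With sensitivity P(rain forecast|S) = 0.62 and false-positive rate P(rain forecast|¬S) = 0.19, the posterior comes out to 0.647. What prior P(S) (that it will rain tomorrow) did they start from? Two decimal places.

Bayes' rule in odds form gives O(S|E) = O(S)·[P(E|S)/P(E|¬S)], hence O(S) = O(S|E)/LR.
Posterior odds = 0.647/(1−0.647) = 1.8329. LR = 0.62/0.19 = 3.2632.
Prior odds = 1.8329/3.2632 = 0.5617, so P(S) = 0.5617/(1+0.5617) ≈ 0.36.

P(S) = 0.36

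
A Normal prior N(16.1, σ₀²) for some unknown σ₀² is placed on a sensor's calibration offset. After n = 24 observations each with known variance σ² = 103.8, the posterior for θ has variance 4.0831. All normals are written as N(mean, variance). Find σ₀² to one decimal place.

For the Normal–Normal model with known σ², precisions add: τ_n = τ₀ + n/σ².
So 1/σ₀² = 1/4.0831 − 24/103.8 = 0.244912 − 0.231214 = 0.013698.
Hence σ₀² = 1/0.013698 ≈ 73.0.

σ₀² = 73.0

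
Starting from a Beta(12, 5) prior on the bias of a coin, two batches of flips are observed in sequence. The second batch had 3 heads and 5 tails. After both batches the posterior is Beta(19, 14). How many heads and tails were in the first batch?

4 heads and 4 tails

Sequential conjugate updates are equivalent to a single update on the pooled data, so total successes = posterior α − prior α and total failures = posterior β − prior β.
Total across both batches: 19−12=7 heads, 14−5=9 tails.
Subtract the second batch: 7−3=4 heads and 9−5=4 tails.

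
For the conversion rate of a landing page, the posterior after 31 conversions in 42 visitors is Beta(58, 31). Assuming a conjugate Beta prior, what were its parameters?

Under Beta–binomial conjugacy the posterior parameters are (α+s, β+f).
So α = 58 − 31 = 27 and β = 31 − 11 = 20.

Beta(27, 20)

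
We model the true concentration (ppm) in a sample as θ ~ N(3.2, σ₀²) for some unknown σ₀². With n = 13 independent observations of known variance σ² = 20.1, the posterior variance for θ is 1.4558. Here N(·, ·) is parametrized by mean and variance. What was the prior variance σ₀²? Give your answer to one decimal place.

Posterior precision equals prior precision plus data precision: 1/σ_n² = 1/σ₀² + n/σ².
So 1/σ₀² = 1/1.4558 − 13/20.1 = 0.686908 − 0.646766 = 0.040142.
Hence σ₀² = 1/0.040142 ≈ 24.9.

σ₀² = 24.9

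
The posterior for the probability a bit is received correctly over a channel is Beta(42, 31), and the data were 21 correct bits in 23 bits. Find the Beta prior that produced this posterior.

Under Beta–binomial conjugacy the posterior parameters are (a+s, b+f).
So a = 42 − 21 = 21 and b = 31 − 2 = 29.

Beta(21, 29)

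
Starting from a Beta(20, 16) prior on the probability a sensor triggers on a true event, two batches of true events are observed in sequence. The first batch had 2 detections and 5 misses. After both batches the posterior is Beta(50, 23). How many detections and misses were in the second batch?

28 detections and 2 misses

Sequential conjugate updates are equivalent to a single update on the pooled data, so total successes = posterior α − prior α and total failures = posterior β − prior β.
Total across both batches: 50−20=30 detections, 23−16=7 misses.
Subtract the first batch: 30−2=28 detections and 7−5=2 misses.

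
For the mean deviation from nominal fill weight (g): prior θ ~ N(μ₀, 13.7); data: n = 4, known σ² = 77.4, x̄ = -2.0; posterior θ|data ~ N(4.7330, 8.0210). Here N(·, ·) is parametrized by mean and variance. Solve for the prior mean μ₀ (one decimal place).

With known observation variance, the Normal–Normal posterior has precision τ_n = τ₀ + n/σ² and mean μ_n = (τ₀μ₀ + (n/σ²)x̄)/τ_n.
Here τ₀ = 1/13.7 = 0.072993 and τ_data = 4/77.4 = 0.051680, so τ_n = 0.124673.
Rearranging for μ₀: μ₀ = (μ_n·τ_n − τ_data·x̄)/τ₀ = (4.7330·0.124673 − 0.051680·-2.0) / 0.072993 = 0.693437/0.072993 ≈ 9.5.

μ₀ = 9.5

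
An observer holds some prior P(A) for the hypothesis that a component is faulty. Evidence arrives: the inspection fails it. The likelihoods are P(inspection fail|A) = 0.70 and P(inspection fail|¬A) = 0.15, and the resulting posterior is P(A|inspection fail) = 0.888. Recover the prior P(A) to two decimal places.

P(A) = 0.63

In odds form, posterior odds = prior odds × likelihood ratio, so prior odds = posterior odds ÷ LR.
Posterior odds = 0.888/(1−0.888) = 7.9286. LR = 0.70/0.15 = 4.6667.
Prior odds = 7.9286/4.6667 = 1.6990, so P(A) = 1.6990/(1+1.6990) ≈ 0.63.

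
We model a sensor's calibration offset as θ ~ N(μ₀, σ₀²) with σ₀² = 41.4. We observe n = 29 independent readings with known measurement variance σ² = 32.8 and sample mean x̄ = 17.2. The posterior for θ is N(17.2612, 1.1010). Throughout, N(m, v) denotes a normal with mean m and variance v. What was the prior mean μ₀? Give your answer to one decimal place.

With known observation variance, the Normal–Normal posterior has precision τ_n = τ₀ + n/σ² and mean μ_n = (τ₀μ₀ + (n/σ²)x̄)/τ_n.
Here τ₀ = 1/41.4 = 0.024155 and τ_data = 29/32.8 = 0.884146, so τ_n = 0.908301.
Rearranging for μ₀: μ₀ = (μ_n·τ_n − τ_data·x̄)/τ₀ = (17.2612·0.908301 − 0.884146·17.2) / 0.024155 = 0.471054/0.024155 ≈ 19.5.

μ₀ = 19.5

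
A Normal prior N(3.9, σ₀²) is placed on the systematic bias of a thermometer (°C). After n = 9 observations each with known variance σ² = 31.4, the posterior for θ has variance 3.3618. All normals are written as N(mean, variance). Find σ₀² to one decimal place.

For the Normal–Normal model with known σ², precisions add: τ_n = τ₀ + n/σ².
So 1/σ₀² = 1/3.3618 − 9/31.4 = 0.297460 − 0.286624 = 0.010836.
Hence σ₀² = 1/0.010836 ≈ 92.3.

σ₀² = 92.3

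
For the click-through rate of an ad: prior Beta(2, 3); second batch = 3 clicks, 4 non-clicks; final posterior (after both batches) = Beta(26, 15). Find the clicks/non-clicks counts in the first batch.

Because Beta–binomial updating is additive in the counts, the combined data contributed (α_post−α_prior, β_post−β_prior) successes and failures.
Total across both batches: 26−2=24 clicks, 15−3=12 non-clicks.
Subtract the second batch: 24−3=21 clicks and 12−4=8 non-clicks.

21 clicks and 8 non-clicks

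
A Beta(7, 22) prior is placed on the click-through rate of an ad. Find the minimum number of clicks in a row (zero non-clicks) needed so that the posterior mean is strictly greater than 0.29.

After k clicks and 0 non-clicks the posterior is Beta(7+k, 22), with mean (7+k)/(7+22+k).
Set (7+k)/(29+k) > 0.29 and solve: k > (0.29·29 − 7)/(1 − 0.29) = 1.986.
The smallest integer exceeding 1.986 is 2, and checking k=2: (9)/(31) = 0.2903 > 0.29.

k = 2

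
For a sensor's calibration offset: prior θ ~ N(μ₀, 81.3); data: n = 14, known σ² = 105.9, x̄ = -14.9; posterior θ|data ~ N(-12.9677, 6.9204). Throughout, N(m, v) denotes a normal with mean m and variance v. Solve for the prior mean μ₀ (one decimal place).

μ₀ = 7.8

The posterior mean is a precision-weighted average: μ_n = (τ₀μ₀ + τ_data·x̄)/(τ₀+τ_data), with τ₀=1/σ₀² and τ_data=n/σ².
Here τ₀ = 1/81.3 = 0.012300 and τ_data = 14/105.9 = 0.132200, so τ_n = 0.144500.
Rearranging for μ₀: μ₀ = (μ_n·τ_n − τ_data·x̄)/τ₀ = (-12.9677·0.144500 − 0.132200·-14.9) / 0.012300 = 0.095947/0.012300 ≈ 7.8.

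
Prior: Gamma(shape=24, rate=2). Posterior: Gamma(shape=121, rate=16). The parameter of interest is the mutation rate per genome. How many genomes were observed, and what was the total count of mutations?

Gamma–Poisson conjugacy: posterior shape = α + Σxᵢ, posterior rate = β + n.
Matching: Σxᵢ = 121 − 24 = 97 and n = 16 − 2 = 14.

n = 14 genomes with total 97 mutations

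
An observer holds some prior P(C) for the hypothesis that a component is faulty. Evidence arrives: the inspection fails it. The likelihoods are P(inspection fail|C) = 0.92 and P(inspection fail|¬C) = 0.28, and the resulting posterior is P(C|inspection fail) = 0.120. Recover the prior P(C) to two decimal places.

Bayes' rule in odds form gives O(C|E) = O(C)·[P(E|C)/P(E|¬C)], hence O(C) = O(C|E)/LR.
Posterior odds = 0.120/(1−0.120) = 0.1364. LR = 0.92/0.28 = 3.2857.
Prior odds = 0.1364/3.2857 = 0.0415, so P(C) = 0.0415/(1+0.0415) ≈ 0.04.

P(C) = 0.04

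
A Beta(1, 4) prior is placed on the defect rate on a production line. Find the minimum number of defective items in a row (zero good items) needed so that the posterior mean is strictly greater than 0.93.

After k defective items and 0 good items the posterior is Beta(1+k, 4), with mean (1+k)/(1+4+k).
Set (1+k)/(5+k) > 0.93 and solve: k > (0.93·5 − 1)/(1 − 0.93) = 52.143.
The smallest integer exceeding 52.143 is 53, and checking k=53: (54)/(58) = 0.9310 > 0.93.

k = 53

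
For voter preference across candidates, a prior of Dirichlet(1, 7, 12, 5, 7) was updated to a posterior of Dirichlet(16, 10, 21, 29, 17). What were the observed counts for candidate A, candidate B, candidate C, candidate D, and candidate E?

For a Dirichlet(α) prior with multinomial counts c, the posterior is Dirichlet(α + c) componentwise.
Counts are posterior − prior componentwise: 16−1=15, 10−7=3, 21−12=9, 29−5=24, 17−7=10.

counts (15, 3, 9, 24, 10)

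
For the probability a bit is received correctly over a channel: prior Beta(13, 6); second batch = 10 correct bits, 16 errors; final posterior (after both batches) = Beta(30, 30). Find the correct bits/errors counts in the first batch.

7 correct bits and 8 errors

Sequential conjugate updates are equivalent to a single update on the pooled data, so total successes = posterior α − prior α and total failures = posterior β − prior β.
Total across both batches: 30−13=17 correct bits, 30−6=24 errors.
Subtract the second batch: 17−10=7 correct bits and 24−16=8 errors.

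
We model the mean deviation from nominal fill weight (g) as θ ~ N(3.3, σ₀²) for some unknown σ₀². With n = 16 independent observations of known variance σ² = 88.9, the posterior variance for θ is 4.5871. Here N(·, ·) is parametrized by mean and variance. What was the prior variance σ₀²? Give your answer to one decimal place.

Posterior precision equals prior precision plus data precision: 1/σ_n² = 1/σ₀² + n/σ².
So 1/σ₀² = 1/4.5871 − 16/88.9 = 0.218003 − 0.179978 = 0.038025.
Hence σ₀² = 1/0.038025 ≈ 26.3.

σ₀² = 26.3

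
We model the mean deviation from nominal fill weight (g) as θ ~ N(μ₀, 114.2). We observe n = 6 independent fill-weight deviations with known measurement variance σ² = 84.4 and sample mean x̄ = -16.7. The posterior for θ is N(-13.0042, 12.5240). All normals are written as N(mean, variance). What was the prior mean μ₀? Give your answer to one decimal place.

With known observation variance, the Normal–Normal posterior has precision τ_n = τ₀ + n/σ² and mean μ_n = (τ₀μ₀ + (n/σ²)x̄)/τ_n.
Here τ₀ = 1/114.2 = 0.008757 and τ_data = 6/84.4 = 0.071090, so τ_n = 0.079847.
Rearranging for μ₀: μ₀ = (μ_n·τ_n − τ_data·x̄)/τ₀ = (-13.0042·0.079847 − 0.071090·-16.7) / 0.008757 = 0.148857/0.008757 ≈ 17.0.

μ₀ = 17.0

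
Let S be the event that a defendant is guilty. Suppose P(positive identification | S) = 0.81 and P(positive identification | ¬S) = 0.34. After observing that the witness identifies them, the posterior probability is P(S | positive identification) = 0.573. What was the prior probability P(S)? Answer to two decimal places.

P(S) = 0.36

In odds form, posterior odds = prior odds × likelihood ratio, so prior odds = posterior odds ÷ LR.
Posterior odds = 0.573/(1−0.573) = 1.3419. LR = 0.81/0.34 = 2.3824.
Prior odds = 1.3419/2.3824 = 0.5633, so P(S) = 0.5633/(1+0.5633) ≈ 0.36.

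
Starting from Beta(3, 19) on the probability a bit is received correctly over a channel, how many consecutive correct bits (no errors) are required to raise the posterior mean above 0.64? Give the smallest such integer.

k = 31

After k correct bits and 0 errors the posterior is Beta(3+k, 19), with mean (3+k)/(3+19+k).
Set (3+k)/(22+k) > 0.64 and solve: k > (0.64·22 − 3)/(1 − 0.64) = 30.778.
The smallest integer exceeding 30.778 is 31, and checking k=31: (34)/(53) = 0.6415 > 0.64.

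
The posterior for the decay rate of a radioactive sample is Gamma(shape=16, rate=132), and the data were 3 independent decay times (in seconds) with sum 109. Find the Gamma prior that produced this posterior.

Gamma(shape=13, rate=23)

For an exponential likelihood with a Gamma(α, β) prior on the rate, n observations with total T give posterior Gamma(α+n, β+T).
So α = 16 − 3 = 13 and β = 132 − 109 = 23.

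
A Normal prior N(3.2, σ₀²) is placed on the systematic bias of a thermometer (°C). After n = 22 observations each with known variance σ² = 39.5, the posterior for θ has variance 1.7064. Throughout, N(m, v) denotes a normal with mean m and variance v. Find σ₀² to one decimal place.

Posterior precision equals prior precision plus data precision: 1/σ_n² = 1/σ₀² + n/σ².
So 1/σ₀² = 1/1.7064 − 22/39.5 = 0.586029 − 0.556962 = 0.029067.
Hence σ₀² = 1/0.029067 ≈ 34.4.

σ₀² = 34.4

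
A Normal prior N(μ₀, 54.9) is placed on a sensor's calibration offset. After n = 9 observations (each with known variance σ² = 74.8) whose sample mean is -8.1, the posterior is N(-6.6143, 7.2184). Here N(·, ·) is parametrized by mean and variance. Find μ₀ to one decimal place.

The posterior mean is a precision-weighted average: μ_n = (τ₀μ₀ + τ_data·x̄)/(τ₀+τ_data), with τ₀=1/σ₀² and τ_data=n/σ².
Here τ₀ = 1/54.9 = 0.018215 and τ_data = 9/74.8 = 0.120321, so τ_n = 0.138536.
Rearranging for μ₀: μ₀ = (μ_n·τ_n − τ_data·x̄)/τ₀ = (-6.6143·0.138536 − 0.120321·-8.1) / 0.018215 = 0.058281/0.018215 ≈ 3.2.

μ₀ = 3.2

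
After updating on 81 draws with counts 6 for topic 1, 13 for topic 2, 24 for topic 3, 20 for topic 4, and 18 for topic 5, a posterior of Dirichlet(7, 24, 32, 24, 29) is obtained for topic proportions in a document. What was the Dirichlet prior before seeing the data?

Dirichlet(1, 11, 8, 4, 11)

For a Dirichlet(α) prior with multinomial counts c, the posterior is Dirichlet(α + c) componentwise.
Subtract each count from the matching posterior parameter: 7−6=1, 24−13=11, 32−24=8, 24−20=4, 29−18=11.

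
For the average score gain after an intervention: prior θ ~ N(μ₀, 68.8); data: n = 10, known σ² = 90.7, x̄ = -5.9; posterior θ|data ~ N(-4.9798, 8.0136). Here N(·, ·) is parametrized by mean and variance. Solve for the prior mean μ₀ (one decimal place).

With known observation variance, the Normal–Normal posterior has precision τ_n = τ₀ + n/σ² and mean μ_n = (τ₀μ₀ + (n/σ²)x̄)/τ_n.
Here τ₀ = 1/68.8 = 0.014535 and τ_data = 10/90.7 = 0.110254, so τ_n = 0.124789.
Rearranging for μ₀: μ₀ = (μ_n·τ_n − τ_data·x̄)/τ₀ = (-4.9798·0.124789 − 0.110254·-5.9) / 0.014535 = 0.029074/0.014535 ≈ 2.0.

μ₀ = 2.0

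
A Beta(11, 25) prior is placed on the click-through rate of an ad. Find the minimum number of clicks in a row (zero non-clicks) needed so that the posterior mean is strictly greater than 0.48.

After k clicks and 0 non-clicks the posterior is Beta(11+k, 25), with mean (11+k)/(11+25+k).
Set (11+k)/(36+k) > 0.48 and solve: k > (0.48·36 − 11)/(1 − 0.48) = 12.077.
The smallest integer exceeding 12.077 is 13.

k = 13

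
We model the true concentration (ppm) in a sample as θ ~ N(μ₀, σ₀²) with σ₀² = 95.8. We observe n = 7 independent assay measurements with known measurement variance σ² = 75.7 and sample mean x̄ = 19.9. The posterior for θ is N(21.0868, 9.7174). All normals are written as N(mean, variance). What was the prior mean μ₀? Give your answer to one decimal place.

μ₀ = 31.6

The posterior mean is a precision-weighted average: μ_n = (τ₀μ₀ + τ_data·x̄)/(τ₀+τ_data), with τ₀=1/σ₀² and τ_data=n/σ².
Here τ₀ = 1/95.8 = 0.010438 and τ_data = 7/75.7 = 0.092470, so τ_n = 0.102908.
Rearranging for μ₀: μ₀ = (μ_n·τ_n − τ_data·x̄)/τ₀ = (21.0868·0.102908 − 0.092470·19.9) / 0.010438 = 0.329847/0.010438 ≈ 31.6.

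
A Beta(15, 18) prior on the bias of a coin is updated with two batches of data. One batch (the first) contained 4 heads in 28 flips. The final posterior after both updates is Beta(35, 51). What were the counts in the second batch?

Because Beta–binomial updating is additive in the counts, the combined data contributed (α_post−α_prior, β_post−β_prior) successes and failures.
Total across both batches: 35−15=20 heads, 51−18=33 tails.
Subtract the first batch: 20−4=16 heads and 33−24=9 tails.

16 heads and 9 tails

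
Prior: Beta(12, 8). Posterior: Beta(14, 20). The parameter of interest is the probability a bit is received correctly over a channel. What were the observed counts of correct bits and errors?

Beta is conjugate to the binomial likelihood: posterior = Beta(α+s, β+f).
Match parameters: s=14−12=2, f=20−8=12.

2 correct bits and 12 errors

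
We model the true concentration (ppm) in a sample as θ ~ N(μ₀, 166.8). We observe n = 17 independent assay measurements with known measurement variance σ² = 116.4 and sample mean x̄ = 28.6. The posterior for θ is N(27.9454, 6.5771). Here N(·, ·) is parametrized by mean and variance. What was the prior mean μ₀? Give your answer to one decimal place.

μ₀ = 12.0

With known observation variance, the Normal–Normal posterior has precision τ_n = τ₀ + n/σ² and mean μ_n = (τ₀μ₀ + (n/σ²)x̄)/τ_n.
Here τ₀ = 1/166.8 = 0.005995 and τ_data = 17/116.4 = 0.146048, so τ_n = 0.152043.
Rearranging for μ₀: μ₀ = (μ_n·τ_n − τ_data·x̄)/τ₀ = (27.9454·0.152043 − 0.146048·28.6) / 0.005995 = 0.071930/0.005995 ≈ 12.0.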